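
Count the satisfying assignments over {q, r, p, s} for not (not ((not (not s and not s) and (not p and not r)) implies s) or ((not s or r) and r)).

8

Initial set: {T not (not ((not (not s and not s) and (not p and not r)) implies s) or ((not s or r) and r))}.
T not (not ((not (not s and not s) and (not p and not r)) implies s) or ((not s or r) and r)): α-rule — add F not ((not (not s and not s) and (not p and not r)) implies s), F ((not s or r) and r).
F not ((not (not s and not s) and (not p and not r)) implies s): β-rule — branch into F (not (not s and not s) and (not p and not r))  //  T s.
  branch 1 (add F (not (not s and not s) and (not p and not r))):
    F ((not s or r) and r): β-rule — branch into F (not s or r)  //  F r.
      branch 1.1 (add F (not s or r)):
        F (not s or r): α-rule — add F not s, F r.
        F (not (not s and not s) and (not p and not r)): β-rule — branch into F not (not s and not s)  //  F (not p and not r).
          branch 1.1.1 (add F not (not s and not s)):
            F not (not s and not s): α-rule — add T not s, T not s.
            × closes — contains both s and not s.
          branch 1.1.2 (add F (not p and not r)):
            F (not p and not r): β-rule — branch into F not p  //  F not r.
              branch 1.1.2.1 (add F not p):
                ○ open, literals {p=true, r=false, s=true}.
              branch 1.1.2.2 (add F not r):
                × closes — contains both r and not r.
      branch 1.2 (add F r):
        F (not (not s and not s) and (not p and not r)): β-rule — branch into F not (not s and not s)  //  F (not p and not r).
          branch 1.2.1 (add F not (not s and not s)):
            F not (not s and not s): α-rule — add T not s, T not s.
            ○ open, literals {r=false, s=false}.
          branch 1.2.2 (add F (not p and not r)):
            F (not p and not r): β-rule — branch into F not p  //  F not r.
              branch 1.2.2.1 (add F not p):
                ○ open, literals {p=true, r=false}.
              branch 1.2.2.2 (add F not r):
                × closes — contains both r and not r.
  branch 2 (add T s):
    F ((not s or r) and r): β-rule — branch into F (not s or r)  //  F r.
      branch 2.1 (add F (not s or r)):
        F (not s or r): α-rule — add F not s, F r.
        ○ open, literals {r=false, s=true}.
      branch 2.2 (add F r):
        ○ open, literals {r=false, s=true}.
3 branches closed, 5 open.
Each open branch fixes some atoms; the unmentioned ones are free. Counting distinct full assignments: branch {p=true, r=false, s=true} (q) contributes 2 new; branch {r=false, s=false} (q, p) contributes 4 new; branch {p=true, r=false} (q, s) contributes 0 new; branch {r=false, s=true} (q, p) contributes 2 new; branch {r=false, s=true} (q, p) contributes 0 new. Total: 8.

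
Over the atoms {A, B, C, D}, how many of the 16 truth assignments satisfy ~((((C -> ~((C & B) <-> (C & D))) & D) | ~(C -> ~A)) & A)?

10

Initial set: {T ~((((C -> ~((C & B) <-> (C & D))) & D) | ~(C -> ~A)) & A)}.
T ~((((C -> ~((C & B) <-> (C & D))) & D) | ~(C -> ~A)) & A): β-rule — branch into F (((C -> ~((C & B) <-> (C & D))) & D) | ~(C -> ~A))  //  F A.
  branch 1 (add F (((C -> ~((C & B) <-> (C & D))) & D) | ~(C -> ~A))):
    F (((C -> ~((C & B) <-> (C & D))) & D) | ~(C -> ~A)): α-rule — add F ((C -> ~((C & B) <-> (C & D))) & D), F ~(C -> ~A).
    F ((C -> ~((C & B) <-> (C & D))) & D): β-rule — branch into F (C -> ~((C & B) <-> (C & D)))  //  F D.
      branch 1.1 (add F (C -> ~((C & B) <-> (C & D)))):
        F (C -> ~((C & B) <-> (C & D))): α-rule — add T C, F ~((C & B) <-> (C & D)).
        F ~(C -> ~A): β-rule — branch into F C  //  T ~A.
          branch 1.1.1 (add F C):
            × closes — contains both C and ~C.
          branch 1.1.2 (add T ~A):
            F ~((C & B) <-> (C & D)): β-rule — branch into T (C & B), T (C & D)  //  F (C & B), F (C & D).
              branch 1.1.2.1 (add T (C & B), T (C & D)):
                T (C & B): α-rule — add T C, T B.
                T (C & D): α-rule — add T C, T D.
                ○ open, literals {A=0, B=1, C=1, D=1}.
              branch 1.1.2.2 (add F (C & B), F (C & D)):
                F (C & B): β-rule — branch into F C  //  F B.
                  branch 1.1.2.2.1 (add F C):
                    × closes — contains both C and ~C.
                  branch 1.1.2.2.2 (add F B):
                    F (C & D): β-rule — branch into F C  //  F D.
                      branch 1.1.2.2.2.1 (add F C):
                        × closes — contains both C and ~C.
                      branch 1.1.2.2.2.2 (add F D):
                        ○ open, literals {A=0, B=0, C=1, D=0}.
      branch 1.2 (add F D):
        F ~(C -> ~A): β-rule — branch into F C  //  T ~A.
          branch 1.2.1 (add F C):
            ○ open, literals {C=0, D=0}.
          branch 1.2.2 (add T ~A):
            ○ open, literals {A=0, D=0}.
  branch 2 (add F A):
    ○ open, literals {A=0}.
3 branches closed, 5 open.
Each open branch fixes some atoms; the unmentioned ones are free. Counting distinct full assignments: branch {A=0, B=1, C=1, D=1} (none free) contributes 1 new; branch {A=0, B=0, C=1, D=0} (none free) contributes 1 new; branch {C=0, D=0} (A, B) contributes 4 new; branch {A=0, D=0} (B, C) contributes 1 new; branch {A=0} (B, C, D) contributes 3 new. Total: 10.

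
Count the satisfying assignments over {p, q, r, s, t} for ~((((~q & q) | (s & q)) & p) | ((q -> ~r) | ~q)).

Initial set: {~((((~q & q) | (s & q)) & p) | ((q -> ~r) | ~q))}.
~((((~q & q) | (s & q)) & p) | ((q -> ~r) | ~q)): α-rule — add ~(((~q & q) | (s & q)) & p), ~((q -> ~r) | ~q).
~((q -> ~r) | ~q): α-rule — add ~(q -> ~r), ~~q.
~(q -> ~r): α-rule — add q, ~~r.
~(((~q & q) | (s & q)) & p): β-rule — branch into ~((~q & q) | (s & q))  //  ~p.
  branch 1 (add ~((~q & q) | (s & q))):
    ~((~q & q) | (s & q)): α-rule — add ~(~q & q), ~(s & q).
    ~(~q & q): β-rule — branch into ~~q  //  ~q.
      branch 1.1 (add ~~q):
        ~(s & q): β-rule — branch into ~s  //  ~q.
          branch 1.1.1 (add ~s):
            ○ open, literals {q=T, r=T, s=F}.
          branch 1.1.2 (add ~q):
            × closes — contains both q and ~q.
      branch 1.2 (add ~q):
        × closes — contains both q and ~q.
  branch 2 (add ~p):
    ○ open, literals {p=F, q=T, r=T}.
2 branches closed, 2 open.
Each open branch fixes some atoms; the unmentioned ones are free. Counting distinct full assignments: branch {q=T, r=T, s=F} (p, t) contributes 4 new; branch {p=F, q=T, r=T} (s, t) contributes 2 new. Total: 6.

6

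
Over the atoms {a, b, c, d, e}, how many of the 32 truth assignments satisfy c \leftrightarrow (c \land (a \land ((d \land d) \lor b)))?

22

Initial set: {T (c \leftrightarrow (c \land (a \land ((d \land d) \lor b))))}.
T (c \leftrightarrow (c \land (a \land ((d \land d) \lor b)))): β-rule — branch into T c, T (c \land (a \land ((d \land d) \lor b)))  //  F c, F (c \land (a \land ((d \land d) \lor b))).
  branch 1 (add T c, T (c \land (a \land ((d \land d) \lor b)))):
    T (c \land (a \land ((d \land d) \lor b))): α-rule — add T c, T (a \land ((d \land d) \lor b)).
    T (a \land ((d \land d) \lor b)): α-rule — add T a, T ((d \land d) \lor b).
    T ((d \land d) \lor b): β-rule — branch into T (d \land d)  //  T b.
      branch 1.1 (add T (d \land d)):
        T (d \land d): α-rule — add T d, T d.
        ○ open, literals {a=1, c=1, d=1}.
      branch 1.2 (add T b):
        ○ open, literals {a=1, b=1, c=1}.
  branch 2 (add F c, F (c \land (a \land ((d \land d) \lor b)))):
    F (c \land (a \land ((d \land d) \lor b))): β-rule — branch into F c  //  F (a \land ((d \land d) \lor b)).
      branch 2.1 (add F c):
        ○ open, literals {c=0}.
      branch 2.2 (add F (a \land ((d \land d) \lor b))):
        F (a \land ((d \land d) \lor b)): β-rule — branch into F a  //  F ((d \land d) \lor b).
          branch 2.2.1 (add F a):
            ○ open, literals {a=0, c=0}.
          branch 2.2.2 (add F ((d \land d) \lor b)):
            F ((d \land d) \lor b): α-rule — add F (d \land d), F b.
            F (d \land d): β-rule — branch into F d  //  F d.
              branch 2.2.2.1 (add F d):
                ○ open, literals {b=0, c=0, d=0}.
              branch 2.2.2.2 (add F d):
                ○ open, literals {b=0, c=0, d=0}.
0 branches closed, 6 open.
Each open branch fixes some atoms; the unmentioned ones are free. Counting distinct full assignments: branch {a=1, c=1, d=1} (b, e) contributes 4 new; branch {a=1, b=1, c=1} (d, e) contributes 2 new; branch {c=0} (a, b, d, e) contributes 16 new; branch {a=0, c=0} (b, d, e) contributes 0 new; branch {b=0, c=0, d=0} (a, e) contributes 0 new; branch {b=0, c=0, d=0} (a, e) contributes 0 new. Total: 22.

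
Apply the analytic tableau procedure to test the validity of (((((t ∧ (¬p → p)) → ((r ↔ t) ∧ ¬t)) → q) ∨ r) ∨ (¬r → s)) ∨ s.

Assume the negation and expand:
Initial set: {¬((((((t ∧ (¬p → p)) → ((r ↔ t) ∧ ¬t)) → q) ∨ r) ∨ (¬r → s)) ∨ s)}.
¬((((((t ∧ (¬p → p)) → ((r ↔ t) ∧ ¬t)) → q) ∨ r) ∨ (¬r → s)) ∨ s): α-rule — add ¬(((((t ∧ (¬p → p)) → ((r ↔ t) ∧ ¬t)) → q) ∨ r) ∨ (¬r → s)), ¬s.
¬(((((t ∧ (¬p → p)) → ((r ↔ t) ∧ ¬t)) → q) ∨ r) ∨ (¬r → s)): α-rule — add ¬((((t ∧ (¬p → p)) → ((r ↔ t) ∧ ¬t)) → q) ∨ r), ¬(¬r → s).
¬((((t ∧ (¬p → p)) → ((r ↔ t) ∧ ¬t)) → q) ∨ r): α-rule — add ¬(((t ∧ (¬p → p)) → ((r ↔ t) ∧ ¬t)) → q), ¬r.
¬(¬r → s): α-rule — add ¬r, ¬s.
¬(((t ∧ (¬p → p)) → ((r ↔ t) ∧ ¬t)) → q): α-rule — add ((t ∧ (¬p → p)) → ((r ↔ t) ∧ ¬t)), ¬q.
((t ∧ (¬p → p)) → ((r ↔ t) ∧ ¬t)): β-rule — branch into ¬(t ∧ (¬p → p))  //  ((r ↔ t) ∧ ¬t).
  branch 1 (add ¬(t ∧ (¬p → p))):
    ¬(t ∧ (¬p → p)): β-rule — branch into ¬t  //  ¬(¬p → p).
      branch 1.1 (add ¬t):
        ○ open, literals {q=F, r=F, s=F, t=F}.
      branch 1.2 (add ¬(¬p → p)):
        ¬(¬p → p): α-rule — add ¬p, ¬p.
        ○ open, literals {p=F, q=F, r=F, s=F}.
  branch 2 (add ((r ↔ t) ∧ ¬t)):
    ((r ↔ t) ∧ ¬t): α-rule — add (r ↔ t), ¬t.
    (r ↔ t): β-rule — branch into r, t  //  ¬r, ¬t.
      branch 2.1 (add r, t):
        × closes — contains both r and ¬r.
      branch 2.2 (add ¬r, ¬t):
        ○ open, literals {q=F, r=F, s=F, t=F}.
1 branch closed, 3 open.
An open branch gives a countermodel: q=F, r=F, s=F, t=F (unmentioned atoms arbitrary); under it the original formula is false.

Not valid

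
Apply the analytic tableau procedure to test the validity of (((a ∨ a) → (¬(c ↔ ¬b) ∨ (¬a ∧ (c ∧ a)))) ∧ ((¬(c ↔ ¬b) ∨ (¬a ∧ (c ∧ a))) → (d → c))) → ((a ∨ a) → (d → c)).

Assume the negation and expand:
Initial set: {¬((((a ∨ a) → (¬(c ↔ ¬b) ∨ (¬a ∧ (c ∧ a)))) ∧ ((¬(c ↔ ¬b) ∨ (¬a ∧ (c ∧ a))) → (d → c))) → ((a ∨ a) → (d → c)))}.
¬((((a ∨ a) → (¬(c ↔ ¬b) ∨ (¬a ∧ (c ∧ a)))) ∧ ((¬(c ↔ ¬b) ∨ (¬a ∧ (c ∧ a))) → (d → c))) → ((a ∨ a) → (d → c))): α-rule — add (((a ∨ a) → (¬(c ↔ ¬b) ∨ (¬a ∧ (c ∧ a)))) ∧ ((¬(c ↔ ¬b) ∨ (¬a ∧ (c ∧ a))) → (d → c))), ¬((a ∨ a) → (d → c)).
(((a ∨ a) → (¬(c ↔ ¬b) ∨ (¬a ∧ (c ∧ a)))) ∧ ((¬(c ↔ ¬b) ∨ (¬a ∧ (c ∧ a))) → (d → c))): α-rule — add ((a ∨ a) → (¬(c ↔ ¬b) ∨ (¬a ∧ (c ∧ a)))), ((¬(c ↔ ¬b) ∨ (¬a ∧ (c ∧ a))) → (d → c)).
¬((a ∨ a) → (d → c)): α-rule — add (a ∨ a), ¬(d → c).
¬(d → c): α-rule — add d, ¬c.
((a ∨ a) → (¬(c ↔ ¬b) ∨ (¬a ∧ (c ∧ a)))): β-rule — branch into ¬(a ∨ a)  //  (¬(c ↔ ¬b) ∨ (¬a ∧ (c ∧ a))).
  branch 1 (add ¬(a ∨ a)):
    ¬(a ∨ a): α-rule — add ¬a, ¬a.
    ((¬(c ↔ ¬b) ∨ (¬a ∧ (c ∧ a))) → (d → c)): β-rule — branch into ¬(¬(c ↔ ¬b) ∨ (¬a ∧ (c ∧ a)))  //  (d → c).
      branch 1.1 (add ¬(¬(c ↔ ¬b) ∨ (¬a ∧ (c ∧ a)))):
        ¬(¬(c ↔ ¬b) ∨ (¬a ∧ (c ∧ a))): α-rule — add ¬¬(c ↔ ¬b), ¬(¬a ∧ (c ∧ a)).
        (a ∨ a): β-rule — branch into a  //  a.
          branch 1.1.1 (add a):
            × closes — contains both a and ¬a.
          branch 1.1.2 (add a):
            × closes — contains both a and ¬a.
      branch 1.2 (add (d → c)):
        (a ∨ a): β-rule — branch into a  //  a.
          branch 1.2.1 (add a):
            × closes — contains both a and ¬a.
          branch 1.2.2 (add a):
            × closes — contains both a and ¬a.
  branch 2 (add (¬(c ↔ ¬b) ∨ (¬a ∧ (c ∧ a)))):
    ((¬(c ↔ ¬b) ∨ (¬a ∧ (c ∧ a))) → (d → c)): β-rule — branch into ¬(¬(c ↔ ¬b) ∨ (¬a ∧ (c ∧ a)))  //  (d → c).
      branch 2.1 (add ¬(¬(c ↔ ¬b) ∨ (¬a ∧ (c ∧ a)))):
        ¬(¬(c ↔ ¬b) ∨ (¬a ∧ (c ∧ a))): α-rule — add ¬¬(c ↔ ¬b), ¬(¬a ∧ (c ∧ a)).
        (a ∨ a): β-rule — branch into a  //  a.
          branch 2.1.1 (add a):
            (¬(c ↔ ¬b) ∨ (¬a ∧ (c ∧ a))): β-rule — branch into ¬(c ↔ ¬b)  //  (¬a ∧ (c ∧ a)).
              branch 2.1.1.1 (add ¬(c ↔ ¬b)):
                ¬¬(c ↔ ¬b): β-rule — branch into c, ¬b  //  ¬c, ¬¬b.
                  branch 2.1.1.1.1 (add c, ¬b):
                    × closes — contains both c and ¬c.
                  branch 2.1.1.1.2 (add ¬c, ¬¬b):
                    ¬(¬a ∧ (c ∧ a)): β-rule — branch into ¬¬a  //  ¬(c ∧ a).
                      branch 2.1.1.1.2.1 (add ¬¬a):
                        ¬(c ↔ ¬b): β-rule — branch into c, ¬¬b  //  ¬c, ¬b.
                          branch 2.1.1.1.2.1.1 (add c, ¬¬b):
                            × closes — contains both c and ¬c.
                          branch 2.1.1.1.2.1.2 (add ¬c, ¬b):
                            × closes — contains both b and ¬b.
                      branch 2.1.1.1.2.2 (add ¬(c ∧ a)):
                        ¬(c ↔ ¬b): β-rule — branch into c, ¬¬b  //  ¬c, ¬b.
                          branch 2.1.1.1.2.2.1 (add c, ¬¬b):
                            × closes — contains both c and ¬c.
                          branch 2.1.1.1.2.2.2 (add ¬c, ¬b):
                            × closes — contains both b and ¬b.
              branch 2.1.1.2 (add (¬a ∧ (c ∧ a))):
                (¬a ∧ (c ∧ a)): α-rule — add ¬a, (c ∧ a).
                × closes — contains both a and ¬a.
          branch 2.1.2 (add a):
            (¬(c ↔ ¬b) ∨ (¬a ∧ (c ∧ a))): β-rule — branch into ¬(c ↔ ¬b)  //  (¬a ∧ (c ∧ a)).
              branch 2.1.2.1 (add ¬(c ↔ ¬b)):
                ¬¬(c ↔ ¬b): β-rule — branch into c, ¬b  //  ¬c, ¬¬b.
                  branch 2.1.2.1.1 (add c, ¬b):
                    × closes — contains both c and ¬c.
                  branch 2.1.2.1.2 (add ¬c, ¬¬b):
                    ¬(¬a ∧ (c ∧ a)): β-rule — branch into ¬¬a  //  ¬(c ∧ a).
                      branch 2.1.2.1.2.1 (add ¬¬a):
                        ¬(c ↔ ¬b): β-rule — branch into c, ¬¬b  //  ¬c, ¬b.
                          branch 2.1.2.1.2.1.1 (add c, ¬¬b):
                            × closes — contains both c and ¬c.
                          branch 2.1.2.1.2.1.2 (add ¬c, ¬b):
                            × closes — contains both b and ¬b.
                      branch 2.1.2.1.2.2 (add ¬(c ∧ a)):
                        ¬(c ↔ ¬b): β-rule — branch into c, ¬¬b  //  ¬c, ¬b.
                          branch 2.1.2.1.2.2.1 (add c, ¬¬b):
                            × closes — contains both c and ¬c.
                          branch 2.1.2.1.2.2.2 (add ¬c, ¬b):
                            × closes — contains both b and ¬b.
              branch 2.1.2.2 (add (¬a ∧ (c ∧ a))):
                (¬a ∧ (c ∧ a)): α-rule — add ¬a, (c ∧ a).
                × closes — contains both a and ¬a.
      branch 2.2 (add (d → c)):
        (a ∨ a): β-rule — branch into a  //  a.
          branch 2.2.1 (add a):
            (¬(c ↔ ¬b) ∨ (¬a ∧ (c ∧ a))): β-rule — branch into ¬(c ↔ ¬b)  //  (¬a ∧ (c ∧ a)).
              branch 2.2.1.1 (add ¬(c ↔ ¬b)):
                (d → c): β-rule — branch into ¬d  //  c.
                  branch 2.2.1.1.1 (add ¬d):
                    × closes — contains both d and ¬d.
                  branch 2.2.1.1.2 (add c):
                    × closes — contains both c and ¬c.
              branch 2.2.1.2 (add (¬a ∧ (c ∧ a))):
                (¬a ∧ (c ∧ a)): α-rule — add ¬a, (c ∧ a).
                × closes — contains both a and ¬a.
          branch 2.2.2 (add a):
            (¬(c ↔ ¬b) ∨ (¬a ∧ (c ∧ a))): β-rule — branch into ¬(c ↔ ¬b)  //  (¬a ∧ (c ∧ a)).
              branch 2.2.2.1 (add ¬(c ↔ ¬b)):
                (d → c): β-rule — branch into ¬d  //  c.
                  branch 2.2.2.1.1 (add ¬d):
                    × closes — contains both d and ¬d.
                  branch 2.2.2.1.2 (add c):
                    × closes — contains both c and ¬c.
              branch 2.2.2.2 (add (¬a ∧ (c ∧ a))):
                (¬a ∧ (c ∧ a)): α-rule — add ¬a, (c ∧ a).
                × closes — contains both a and ¬a.
All 22 branches close.
Every branch closed, so the negation is unsatisfiable and the formula is valid.

Valid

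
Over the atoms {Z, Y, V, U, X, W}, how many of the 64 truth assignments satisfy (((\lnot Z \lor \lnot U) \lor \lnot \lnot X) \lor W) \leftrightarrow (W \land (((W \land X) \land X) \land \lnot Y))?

12

Initial set: {T ((((\lnot Z \lor \lnot U) \lor \lnot \lnot X) \lor W) \leftrightarrow (W \land (((W \land X) \land X) \land \lnot Y)))}.
T ((((\lnot Z \lor \lnot U) \lor \lnot \lnot X) \lor W) \leftrightarrow (W \land (((W \land X) \land X) \land \lnot Y))): β-rule — branch into T (((\lnot Z \lor \lnot U) \lor \lnot \lnot X) \lor W), T (W \land (((W \land X) \land X) \land \lnot Y))  //  F (((\lnot Z \lor \lnot U) \lor \lnot \lnot X) \lor W), F (W \land (((W \land X) \land X) \land \lnot Y)).
  branch 1 (add T (((\lnot Z \lor \lnot U) \lor \lnot \lnot X) \lor W), T (W \land (((W \land X) \land X) \land \lnot Y))):
    T (W \land (((W \land X) \land X) \land \lnot Y)): α-rule — add T W, T (((W \land X) \land X) \land \lnot Y).
    T (((W \land X) \land X) \land \lnot Y): α-rule — add T ((W \land X) \land X), T \lnot Y.
    T ((W \land X) \land X): α-rule — add T (W \land X), T X.
    T (W \land X): α-rule — add T W, T X.
    T (((\lnot Z \lor \lnot U) \lor \lnot \lnot X) \lor W): β-rule — branch into T ((\lnot Z \lor \lnot U) \lor \lnot \lnot X)  //  T W.
      branch 1.1 (add T ((\lnot Z \lor \lnot U) \lor \lnot \lnot X)):
        T ((\lnot Z \lor \lnot U) \lor \lnot \lnot X): β-rule — branch into T (\lnot Z \lor \lnot U)  //  T \lnot \lnot X.
          branch 1.1.1 (add T (\lnot Z \lor \lnot U)):
            T (\lnot Z \lor \lnot U): β-rule — branch into T \lnot Z  //  T \lnot U.
              branch 1.1.1.1 (add T \lnot Z):
                ○ open, literals {W=1, X=1, Y=0, Z=0}.
              branch 1.1.1.2 (add T \lnot U):
                ○ open, literals {U=0, W=1, X=1, Y=0}.
          branch 1.1.2 (add T \lnot \lnot X):
            T \lnot \lnot X: drop double negation, giving T X.
            ○ open, literals {W=1, X=1, Y=0}.
      branch 1.2 (add T W):
        ○ open, literals {W=1, X=1, Y=0}.
  branch 2 (add F (((\lnot Z \lor \lnot U) \lor \lnot \lnot X) \lor W), F (W \land (((W \land X) \land X) \land \lnot Y))):
    F (((\lnot Z \lor \lnot U) \lor \lnot \lnot X) \lor W): α-rule — add F ((\lnot Z \lor \lnot U) \lor \lnot \lnot X), F W.
    F ((\lnot Z \lor \lnot U) \lor \lnot \lnot X): α-rule — add F (\lnot Z \lor \lnot U), F \lnot \lnot X.
    F (\lnot Z \lor \lnot U): α-rule — add F \lnot Z, F \lnot U.
    F \lnot \lnot X: drop double negation, giving F X.
    F (W \land (((W \land X) \land X) \land \lnot Y)): β-rule — branch into F W  //  F (((W \land X) \land X) \land \lnot Y).
      branch 2.1 (add F W):
        ○ open, literals {U=1, W=0, X=0, Z=1}.
      branch 2.2 (add F (((W \land X) \land X) \land \lnot Y)):
        F (((W \land X) \land X) \land \lnot Y): β-rule — branch into F ((W \land X) \land X)  //  F \lnot Y.
          branch 2.2.1 (add F ((W \land X) \land X)):
            F ((W \land X) \land X): β-rule — branch into F (W \land X)  //  F X.
              branch 2.2.1.1 (add F (W \land X)):
                F (W \land X): β-rule — branch into F W  //  F X.
                  branch 2.2.1.1.1 (add F W):
                    ○ open, literals {U=1, W=0, X=0, Z=1}.
                  branch 2.2.1.1.2 (add F X):
                    ○ open, literals {U=1, W=0, X=0, Z=1}.
              branch 2.2.1.2 (add F X):
                ○ open, literals {U=1, W=0, X=0, Z=1}.
          branch 2.2.2 (add F \lnot Y):
            ○ open, literals {U=1, W=0, X=0, Y=1, Z=1}.
0 branches closed, 9 open.
Each open branch fixes some atoms; the unmentioned ones are free. Counting distinct full assignments: branch {W=1, X=1, Y=0, Z=0} (V, U) contributes 4 new; branch {U=0, W=1, X=1, Y=0} (Z, V) contributes 2 new; branch {W=1, X=1, Y=0} (Z, V, U) contributes 2 new; branch {W=1, X=1, Y=0} (Z, V, U) contributes 0 new; branch {U=1, W=0, X=0, Z=1} (Y, V) contributes 4 new; branch {U=1, W=0, X=0, Z=1} (Y, V) contributes 0 new; branch {U=1, W=0, X=0, Z=1} (Y, V) contributes 0 new; branch {U=1, W=0, X=0, Z=1} (Y, V) contributes 0 new; branch {U=1, W=0, X=0, Y=1, Z=1} (V) contributes 0 new. Total: 12.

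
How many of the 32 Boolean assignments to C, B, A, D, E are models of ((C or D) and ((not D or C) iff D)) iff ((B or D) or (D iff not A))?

Initial set: {T (((C or D) and ((not D or C) iff D)) iff ((B or D) or (D iff not A)))}.
T (((C or D) and ((not D or C) iff D)) iff ((B or D) or (D iff not A))): β-rule — branch into T ((C or D) and ((not D or C) iff D)), T ((B or D) or (D iff not A))  //  F ((C or D) and ((not D or C) iff D)), F ((B or D) or (D iff not A)).
  branch 1 (add T ((C or D) and ((not D or C) iff D)), T ((B or D) or (D iff not A))):
    T ((C or D) and ((not D or C) iff D)): α-rule — add T (C or D), T ((not D or C) iff D).
    T ((B or D) or (D iff not A)): β-rule — branch into T (B or D)  //  T (D iff not A).
      branch 1.1 (add T (B or D)):
        T (C or D): β-rule — branch into T C  //  T D.
          branch 1.1.1 (add T C):
            T ((not D or C) iff D): β-rule — branch into T (not D or C), T D  //  F (not D or C), F D.
              branch 1.1.1.1 (add T (not D or C), T D):
                T (B or D): β-rule — branch into T B  //  T D.
                  branch 1.1.1.1.1 (add T B):
                    T (not D or C): β-rule — branch into T not D  //  T C.
                      branch 1.1.1.1.1.1 (add T not D):
                        × closes — contains both D and not D.
                      branch 1.1.1.1.1.2 (add T C):
                        ○ open, literals {B=true, C=true, D=true}.
                  branch 1.1.1.1.2 (add T D):
                    T (not D or C): β-rule — branch into T not D  //  T C.
                      branch 1.1.1.1.2.1 (add T not D):
                        × closes — contains both D and not D.
                      branch 1.1.1.1.2.2 (add T C):
                        ○ open, literals {C=true, D=true}.
              branch 1.1.1.2 (add F (not D or C), F D):
                F (not D or C): α-rule — add F not D, F C.
                × closes — contains both D and not D.
          branch 1.1.2 (add T D):
            T ((not D or C) iff D): β-rule — branch into T (not D or C), T D  //  F (not D or C), F D.
              branch 1.1.2.1 (add T (not D or C), T D):
                T (B or D): β-rule — branch into T B  //  T D.
                  branch 1.1.2.1.1 (add T B):
                    T (not D or C): β-rule — branch into T not D  //  T C.
                      branch 1.1.2.1.1.1 (add T not D):
                        × closes — contains both D and not D.
                      branch 1.1.2.1.1.2 (add T C):
                        ○ open, literals {B=true, C=true, D=true}.
                  branch 1.1.2.1.2 (add T D):
                    T (not D or C): β-rule — branch into T not D  //  T C.
                      branch 1.1.2.1.2.1 (add T not D):
                        × closes — contains both D and not D.
                      branch 1.1.2.1.2.2 (add T C):
                        ○ open, literals {C=true, D=true}.
              branch 1.1.2.2 (add F (not D or C), F D):
                × closes — contains both D and not D.
      branch 1.2 (add T (D iff not A)):
        T (C or D): β-rule — branch into T C  //  T D.
          branch 1.2.1 (add T C):
            T ((not D or C) iff D): β-rule — branch into T (not D or C), T D  //  F (not D or C), F D.
              branch 1.2.1.1 (add T (not D or C), T D):
                T (D iff not A): β-rule — branch into T D, T not A  //  F D, F not A.
                  branch 1.2.1.1.1 (add T D, T not A):
                    T (not D or C): β-rule — branch into T not D  //  T C.
                      branch 1.2.1.1.1.1 (add T not D):
                        × closes — contains both D and not D.
                      branch 1.2.1.1.1.2 (add T C):
                        ○ open, literals {A=false, C=true, D=true}.
                  branch 1.2.1.1.2 (add F D, F not A):
                    × closes — contains both D and not D.
              branch 1.2.1.2 (add F (not D or C), F D):
                F (not D or C): α-rule — add F not D, F C.
                × closes — contains both D and not D.
          branch 1.2.2 (add T D):
            T ((not D or C) iff D): β-rule — branch into T (not D or C), T D  //  F (not D or C), F D.
              branch 1.2.2.1 (add T (not D or C), T D):
                T (D iff not A): β-rule — branch into T D, T not A  //  F D, F not A.
                  branch 1.2.2.1.1 (add T D, T not A):
                    T (not D or C): β-rule — branch into T not D  //  T C.
                      branch 1.2.2.1.1.1 (add T not D):
                        × closes — contains both D and not D.
                      branch 1.2.2.1.1.2 (add T C):
                        ○ open, literals {A=false, C=true, D=true}.
                  branch 1.2.2.1.2 (add F D, F not A):
                    × closes — contains both D and not D.
              branch 1.2.2.2 (add F (not D or C), F D):
                × closes — contains both D and not D.
  branch 2 (add F ((C or D) and ((not D or C) iff D)), F ((B or D) or (D iff not A))):
    F ((B or D) or (D iff not A)): α-rule — add F (B or D), F (D iff not A).
    F (B or D): α-rule — add F B, F D.
    F ((C or D) and ((not D or C) iff D)): β-rule — branch into F (C or D)  //  F ((not D or C) iff D).
      branch 2.1 (add F (C or D)):
        F (C or D): α-rule — add F C, F D.
        F (D iff not A): β-rule — branch into T D, F not A  //  F D, T not A.
          branch 2.1.1 (add T D, F not A):
            × closes — contains both D and not D.
          branch 2.1.2 (add F D, T not A):
            ○ open, literals {A=false, B=false, C=false, D=false}.
      branch 2.2 (add F ((not D or C) iff D)):
        F (D iff not A): β-rule — branch into T D, F not A  //  F D, T not A.
          branch 2.2.1 (add T D, F not A):
            × closes — contains both D and not D.
          branch 2.2.2 (add F D, T not A):
            F ((not D or C) iff D): β-rule — branch into T (not D or C), F D  //  F (not D or C), T D.
              branch 2.2.2.1 (add T (not D or C), F D):
                T (not D or C): β-rule — branch into T not D  //  T C.
                  branch 2.2.2.1.1 (add T not D):
                    ○ open, literals {A=false, B=false, D=false}.
                  branch 2.2.2.1.2 (add T C):
                    ○ open, literals {A=false, B=false, C=true, D=false}.
              branch 2.2.2.2 (add F (not D or C), T D):
                × closes — contains both D and not D.
15 branches closed, 9 open.
Each open branch fixes some atoms; the unmentioned ones are free. Counting distinct full assignments: branch {B=true, C=true, D=true} (A, E) contributes 4 new; branch {C=true, D=true} (B, A, E) contributes 4 new; branch {B=true, C=true, D=true} (A, E) contributes 0 new; branch {C=true, D=true} (B, A, E) contributes 0 new; branch {A=false, C=true, D=true} (B, E) contributes 0 new; branch {A=false, C=true, D=true} (B, E) contributes 0 new; branch {A=false, B=false, C=false, D=false} (E) contributes 2 new; branch {A=false, B=false, D=false} (C, E) contributes 2 new; branch {A=false, B=false, C=true, D=false} (E) contributes 0 new. Total: 12.

12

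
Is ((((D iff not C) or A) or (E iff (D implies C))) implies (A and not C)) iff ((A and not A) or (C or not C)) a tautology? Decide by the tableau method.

Not valid

Assume the negation and expand:
Initial set: {F (((((D iff not C) or A) or (E iff (D implies C))) implies (A and not C)) iff ((A and not A) or (C or not C)))}.
F (((((D iff not C) or A) or (E iff (D implies C))) implies (A and not C)) iff ((A and not A) or (C or not C))): β-rule — branch into T ((((D iff not C) or A) or (E iff (D implies C))) implies (A and not C)), F ((A and not A) or (C or not C))  //  F ((((D iff not C) or A) or (E iff (D implies C))) implies (A and not C)), T ((A and not A) or (C or not C)).
  branch 1 (add T ((((D iff not C) or A) or (E iff (D implies C))) implies (A and not C)), F ((A and not A) or (C or not C))):
    F ((A and not A) or (C or not C)): α-rule — add F (A and not A), F (C or not C).
    F (C or not C): α-rule — add F C, F not C.
    × closes — contains both C and not C.
  branch 2 (add F ((((D iff not C) or A) or (E iff (D implies C))) implies (A and not C)), T ((A and not A) or (C or not C))):
    F ((((D iff not C) or A) or (E iff (D implies C))) implies (A and not C)): α-rule — add T (((D iff not C) or A) or (E iff (D implies C))), F (A and not C).
    T ((A and not A) or (C or not C)): β-rule — branch into T (A and not A)  //  T (C or not C).
      branch 2.1 (add T (A and not A)):
        T (A and not A): α-rule — add T A, T not A.
        × closes — contains both A and not A.
      branch 2.2 (add T (C or not C)):
        T (((D iff not C) or A) or (E iff (D implies C))): β-rule — branch into T ((D iff not C) or A)  //  T (E iff (D implies C)).
          branch 2.2.1 (add T ((D iff not C) or A)):
            F (A and not C): β-rule — branch into F A  //  F not C.
              branch 2.2.1.1 (add F A):
                T (C or not C): β-rule — branch into T C  //  T not C.
                  branch 2.2.1.1.1 (add T C):
                    T ((D iff not C) or A): β-rule — branch into T (D iff not C)  //  T A.
                      branch 2.2.1.1.1.1 (add T (D iff not C)):
                        T (D iff not C): β-rule — branch into T D, T not C  //  F D, F not C.
                          branch 2.2.1.1.1.1.1 (add T D, T not C):
                            × closes — contains both C and not C.
                          branch 2.2.1.1.1.1.2 (add F D, F not C):
                            ○ open, literals {A=false, C=true, D=false}.
                      branch 2.2.1.1.1.2 (add T A):
                        × closes — contains both A and not A.
                  branch 2.2.1.1.2 (add T not C):
                    T ((D iff not C) or A): β-rule — branch into T (D iff not C)  //  T A.
                      branch 2.2.1.1.2.1 (add T (D iff not C)):
                        T (D iff not C): β-rule — branch into T D, T not C  //  F D, F not C.
                          branch 2.2.1.1.2.1.1 (add T D, T not C):
                            ○ open, literals {A=false, C=false, D=true}.
                          branch 2.2.1.1.2.1.2 (add F D, F not C):
                            × closes — contains both C and not C.
                      branch 2.2.1.1.2.2 (add T A):
                        × closes — contains both A and not A.
              branch 2.2.1.2 (add F not C):
                T (C or not C): β-rule — branch into T C  //  T not C.
                  branch 2.2.1.2.1 (add T C):
                    T ((D iff not C) or A): β-rule — branch into T (D iff not C)  //  T A.
                      branch 2.2.1.2.1.1 (add T (D iff not C)):
                        T (D iff not C): β-rule — branch into T D, T not C  //  F D, F not C.
                          branch 2.2.1.2.1.1.1 (add T D, T not C):
                            × closes — contains both C and not C.
                          branch 2.2.1.2.1.1.2 (add F D, F not C):
                            ○ open, literals {C=true, D=false}.
                      branch 2.2.1.2.1.2 (add T A):
                        ○ open, literals {A=true, C=true}.
                  branch 2.2.1.2.2 (add T not C):
                    × closes — contains both C and not C.
          branch 2.2.2 (add T (E iff (D implies C))):
            F (A and not C): β-rule — branch into F A  //  F not C.
              branch 2.2.2.1 (add F A):
                T (C or not C): β-rule — branch into T C  //  T not C.
                  branch 2.2.2.1.1 (add T C):
                    T (E iff (D implies C)): β-rule — branch into T E, T (D implies C)  //  F E, F (D implies C).
                      branch 2.2.2.1.1.1 (add T E, T (D implies C)):
                        T (D implies C): β-rule — branch into F D  //  T C.
                          branch 2.2.2.1.1.1.1 (add F D):
                            ○ open, literals {A=false, C=true, D=false, E=true}.
                          branch 2.2.2.1.1.1.2 (add T C):
                            ○ open, literals {A=false, C=true, E=true}.
                      branch 2.2.2.1.1.2 (add F E, F (D implies C)):
                        F (D implies C): α-rule — add T D, F C.
                        × closes — contains both C and not C.
                  branch 2.2.2.1.2 (add T not C):
                    T (E iff (D implies C)): β-rule — branch into T E, T (D implies C)  //  F E, F (D implies C).
                      branch 2.2.2.1.2.1 (add T E, T (D implies C)):
                        T (D implies C): β-rule — branch into F D  //  T C.
                          branch 2.2.2.1.2.1.1 (add F D):
                            ○ open, literals {A=false, C=false, D=false, E=true}.
                          branch 2.2.2.1.2.1.2 (add T C):
                            × closes — contains both C and not C.
                      branch 2.2.2.1.2.2 (add F E, F (D implies C)):
                        F (D implies C): α-rule — add T D, F C.
                        ○ open, literals {A=false, C=false, D=true, E=false}.
              branch 2.2.2.2 (add F not C):
                T (C or not C): β-rule — branch into T C  //  T not C.
                  branch 2.2.2.2.1 (add T C):
                    T (E iff (D implies C)): β-rule — branch into T E, T (D implies C)  //  F E, F (D implies C).
                      branch 2.2.2.2.1.1 (add T E, T (D implies C)):
                        T (D implies C): β-rule — branch into F D  //  T C.
                          branch 2.2.2.2.1.1.1 (add F D):
                            ○ open, literals {C=true, D=false, E=true}.
                          branch 2.2.2.2.1.1.2 (add T C):
                            ○ open, literals {C=true, E=true}.
                      branch 2.2.2.2.1.2 (add F E, F (D implies C)):
                        F (D implies C): α-rule — add T D, F C.
                        × closes — contains both C and not C.
                  branch 2.2.2.2.2 (add T not C):
                    × closes — contains both C and not C.
12 branches closed, 10 open.
An open branch gives a countermodel: A=false, C=true, D=false (unmentioned atoms arbitrary); under it the original formula is false.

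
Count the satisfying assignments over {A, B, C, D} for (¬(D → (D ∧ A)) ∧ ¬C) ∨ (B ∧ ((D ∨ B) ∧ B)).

Initial set: {((¬(D → (D ∧ A)) ∧ ¬C) ∨ (B ∧ ((D ∨ B) ∧ B)))}.
((¬(D → (D ∧ A)) ∧ ¬C) ∨ (B ∧ ((D ∨ B) ∧ B))): β-rule — branch into (¬(D → (D ∧ A)) ∧ ¬C)  //  (B ∧ ((D ∨ B) ∧ B)).
  branch 1 (add (¬(D → (D ∧ A)) ∧ ¬C)):
    (¬(D → (D ∧ A)) ∧ ¬C): α-rule — add ¬(D → (D ∧ A)), ¬C.
    ¬(D → (D ∧ A)): α-rule — add D, ¬(D ∧ A).
    ¬(D ∧ A): β-rule — branch into ¬D  //  ¬A.
      branch 1.1 (add ¬D):
        × closes — contains both D and ¬D.
      branch 1.2 (add ¬A):
        ○ open, literals {A=0, C=0, D=1}.
  branch 2 (add (B ∧ ((D ∨ B) ∧ B))):
    (B ∧ ((D ∨ B) ∧ B)): α-rule — add B, ((D ∨ B) ∧ B).
    ((D ∨ B) ∧ B): α-rule — add (D ∨ B), B.
    (D ∨ B): β-rule — branch into D  //  B.
      branch 2.1 (add D):
        ○ open, literals {B=1, D=1}.
      branch 2.2 (add B):
        ○ open, literals {B=1}.
1 branch closed, 3 open.
Each open branch fixes some atoms; the unmentioned ones are free. Counting distinct full assignments: branch {A=0, C=0, D=1} (B) contributes 2 new; branch {B=1, D=1} (A, C) contributes 3 new; branch {B=1} (A, C, D) contributes 4 new. Total: 9.

9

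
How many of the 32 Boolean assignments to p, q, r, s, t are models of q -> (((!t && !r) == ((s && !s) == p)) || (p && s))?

25

Initial set: {(q -> (((!t && !r) == ((s && !s) == p)) || (p && s)))}.
(q -> (((!t && !r) == ((s && !s) == p)) || (p && s))): β-rule — branch into !q  //  (((!t && !r) == ((s && !s) == p)) || (p && s)).
  branch 1 (add !q):
    ○ open, literals {q=false}.
  branch 2 (add (((!t && !r) == ((s && !s) == p)) || (p && s))):
    (((!t && !r) == ((s && !s) == p)) || (p && s)): β-rule — branch into ((!t && !r) == ((s && !s) == p))  //  (p && s).
      branch 2.1 (add ((!t && !r) == ((s && !s) == p))):
        ((!t && !r) == ((s && !s) == p)): β-rule — branch into (!t && !r), ((s && !s) == p)  //  !(!t && !r), !((s && !s) == p).
          branch 2.1.1 (add (!t && !r), ((s && !s) == p)):
            (!t && !r): α-rule — add !t, !r.
            ((s && !s) == p): β-rule — branch into (s && !s), p  //  !(s && !s), !p.
              branch 2.1.1.1 (add (s && !s), p):
                (s && !s): α-rule — add s, !s.
                × closes — contains both s and !s.
              branch 2.1.1.2 (add !(s && !s), !p):
                !(s && !s): β-rule — branch into !s  //  !!s.
                  branch 2.1.1.2.1 (add !s):
                    ○ open, literals {p=false, r=false, s=false, t=false}.
                  branch 2.1.1.2.2 (add !!s):
                    ○ open, literals {p=false, r=false, s=true, t=false}.
          branch 2.1.2 (add !(!t && !r), !((s && !s) == p)):
            !(!t && !r): β-rule — branch into !!t  //  !!r.
              branch 2.1.2.1 (add !!t):
                !((s && !s) == p): β-rule — branch into (s && !s), !p  //  !(s && !s), p.
                  branch 2.1.2.1.1 (add (s && !s), !p):
                    (s && !s): α-rule — add s, !s.
                    × closes — contains both s and !s.
                  branch 2.1.2.1.2 (add !(s && !s), p):
                    !(s && !s): β-rule — branch into !s  //  !!s.
                      branch 2.1.2.1.2.1 (add !s):
                        ○ open, literals {p=true, s=false, t=true}.
                      branch 2.1.2.1.2.2 (add !!s):
                        ○ open, literals {p=true, s=true, t=true}.
              branch 2.1.2.2 (add !!r):
                !((s && !s) == p): β-rule — branch into (s && !s), !p  //  !(s && !s), p.
                  branch 2.1.2.2.1 (add (s && !s), !p):
                    (s && !s): α-rule — add s, !s.
                    × closes — contains both s and !s.
                  branch 2.1.2.2.2 (add !(s && !s), p):
                    !(s && !s): β-rule — branch into !s  //  !!s.
                      branch 2.1.2.2.2.1 (add !s):
                        ○ open, literals {p=true, r=true, s=false}.
                      branch 2.1.2.2.2.2 (add !!s):
                        ○ open, literals {p=true, r=true, s=true}.
      branch 2.2 (add (p && s)):
        (p && s): α-rule — add p, s.
        ○ open, literals {p=true, s=true}.
3 branches closed, 8 open.
Each open branch fixes some atoms; the unmentioned ones are free. Counting distinct full assignments: branch {q=false} (p, r, s, t) contributes 16 new; branch {p=false, r=false, s=false, t=false} (q) contributes 1 new; branch {p=false, r=false, s=true, t=false} (q) contributes 1 new; branch {p=true, s=false, t=true} (q, r) contributes 2 new; branch {p=true, s=true, t=true} (q, r) contributes 2 new; branch {p=true, r=true, s=false} (q, t) contributes 1 new; branch {p=true, r=true, s=true} (q, t) contributes 1 new; branch {p=true, s=true} (q, r, t) contributes 1 new. Total: 25.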